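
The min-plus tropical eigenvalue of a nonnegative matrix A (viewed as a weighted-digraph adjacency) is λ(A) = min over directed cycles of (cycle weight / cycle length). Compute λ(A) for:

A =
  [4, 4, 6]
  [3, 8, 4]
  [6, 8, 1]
λ(A) = 1

Enumerate directed cycles and compute their means (weight / length). Sample:
  cycle 0 → 0: weight = 4, length = 1, mean = 4/1 ≈ 4.000
  cycle 1 → 1: weight = 8, length = 1, mean = 8/1 ≈ 8.000
  cycle 2 → 2: weight = 1, length = 1, mean = 1/1 ≈ 1.000
  cycle 0 → 1 → 0: weight = 7, length = 2, mean = 7/2 ≈ 3.500
  cycle 0 → 2 → 0: weight = 12, length = 2, mean = 12/2 ≈ 6.000
  cycle 1 → 0 → 1: weight = 7, length = 2, mean = 7/2 ≈ 3.500
Minimum mean = 1.000, attained e.g. along the cycle 2 → 2 with weight 1 and length 1. So λ(A) = 1/1 = 1.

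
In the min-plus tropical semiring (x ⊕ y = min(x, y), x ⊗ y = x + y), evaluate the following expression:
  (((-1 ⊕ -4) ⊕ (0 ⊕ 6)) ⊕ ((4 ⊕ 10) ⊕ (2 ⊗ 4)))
(((-1 ⊕ -4) ⊕ (0 ⊕ 6)) ⊕ ((4 ⊕ 10) ⊕ (2 ⊗ 4))) = -4

Expand innermost to outermost. Recall ⊕ takes the minimum of its arguments and ⊗ takes their sum. Working out the expression (((-1 ⊕ -4) ⊕ (0 ⊕ 6)) ⊕ ((4 ⊕ 10) ⊕ (2 ⊗ 4))) gives -4.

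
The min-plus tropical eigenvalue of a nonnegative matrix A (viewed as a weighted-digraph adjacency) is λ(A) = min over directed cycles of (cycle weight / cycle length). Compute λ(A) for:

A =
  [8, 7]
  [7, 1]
λ(A) = 1

Enumerate directed cycles and compute their means (weight / length). Sample:
  cycle 0 → 0: weight = 8, length = 1, mean = 8/1 ≈ 8.000
  cycle 1 → 1: weight = 1, length = 1, mean = 1/1 ≈ 1.000
  cycle 0 → 1 → 0: weight = 14, length = 2, mean = 14/2 ≈ 7.000
  cycle 1 → 0 → 1: weight = 14, length = 2, mean = 14/2 ≈ 7.000
Minimum mean = 1.000, attained e.g. along the cycle 1 → 1 with weight 1 and length 1. So λ(A) = 1/1 = 1.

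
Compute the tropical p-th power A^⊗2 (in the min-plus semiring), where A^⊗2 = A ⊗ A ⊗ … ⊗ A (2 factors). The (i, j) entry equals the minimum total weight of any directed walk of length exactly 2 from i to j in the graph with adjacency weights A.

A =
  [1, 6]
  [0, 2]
A^⊗2 =
  [2, 7]
  [1, 4]

Each entry (A^⊗2)_ij equals the minimum over all length-2 walks i = v_0 → v_1 → … → v_2 = j of Σ_t A[v_t][v_{t+1}]. For example, for (i, j) = (0, 1) we minimise over 2 possible intermediate vertex sequences; the minimum is 7, attained along the walk 0 → 0 → 1.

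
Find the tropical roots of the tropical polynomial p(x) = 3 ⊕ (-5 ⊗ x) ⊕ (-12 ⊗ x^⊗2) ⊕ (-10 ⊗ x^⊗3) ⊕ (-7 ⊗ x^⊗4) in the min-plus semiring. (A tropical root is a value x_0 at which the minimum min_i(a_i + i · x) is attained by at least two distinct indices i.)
Roots: {-3, -2, 7, 8}

Each tropical root is a break point of the lower envelope of the lines y = a_i + i · x (there are 5 lines, with slopes 0, 1, ..., 4). Only the lines that attain the minimum somewhere contribute to roots; other lines are dominated. Here the surviving (envelope) indices are i = 4, i = 3, i = 2, i = 1, i = 0.
Intersections between consecutive envelope lines give the roots: for adjacent envelope indices i < j the intersection is x = (a_i − a_j) / (j − i). Reading off the sorted break points: {-3, -2, 7, 8}.
Verification: at each break x_0, at least two indices attain the minimum of min_i(a_i + i · x_0).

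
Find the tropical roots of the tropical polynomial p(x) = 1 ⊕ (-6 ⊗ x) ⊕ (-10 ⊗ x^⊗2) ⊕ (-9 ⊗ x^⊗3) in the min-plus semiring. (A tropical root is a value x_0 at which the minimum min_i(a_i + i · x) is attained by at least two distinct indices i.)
Roots: {-1, 4, 7}

Each tropical root is a break point of the lower envelope of the lines y = a_i + i · x (there are 4 lines, with slopes 0, 1, ..., 3). Only the lines that attain the minimum somewhere contribute to roots; other lines are dominated. Here the surviving (envelope) indices are i = 3, i = 2, i = 1, i = 0.
Intersections between consecutive envelope lines give the roots: for adjacent envelope indices i < j the intersection is x = (a_i − a_j) / (j − i). Reading off the sorted break points: {-1, 4, 7}.
Verification: at each break x_0, at least two indices attain the minimum of min_i(a_i + i · x_0).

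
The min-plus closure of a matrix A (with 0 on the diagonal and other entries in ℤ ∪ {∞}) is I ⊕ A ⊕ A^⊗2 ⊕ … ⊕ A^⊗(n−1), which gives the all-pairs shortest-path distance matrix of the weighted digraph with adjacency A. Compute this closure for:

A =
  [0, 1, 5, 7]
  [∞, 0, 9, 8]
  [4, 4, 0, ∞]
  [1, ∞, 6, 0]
Closure =
  [0, 1, 5, 7]
  [9, 0, 9, 8]
  [4, 4, 0, 11]
  [1, 2, 6, 0]

This is the Floyd-Warshall all-pairs shortest-path computation. For each intermediate vertex k = 0, 1, …, 3, update dist[i][j] ← min(dist[i][j], dist[i][k] + dist[k][j]). The final matrix gives, for each (i, j), the minimum total weight of any directed path from i to j (possibly empty when i = j).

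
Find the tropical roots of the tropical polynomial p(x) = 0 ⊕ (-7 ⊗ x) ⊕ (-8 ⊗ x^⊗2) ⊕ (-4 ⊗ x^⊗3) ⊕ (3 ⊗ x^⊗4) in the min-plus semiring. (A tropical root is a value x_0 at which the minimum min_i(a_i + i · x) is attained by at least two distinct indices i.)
Roots: {-7, -4, 1, 7}

Each tropical root is a break point of the lower envelope of the lines y = a_i + i · x (there are 5 lines, with slopes 0, 1, ..., 4). Only the lines that attain the minimum somewhere contribute to roots; other lines are dominated. Here the surviving (envelope) indices are i = 4, i = 3, i = 2, i = 1, i = 0.
Intersections between consecutive envelope lines give the roots: for adjacent envelope indices i < j the intersection is x = (a_i − a_j) / (j − i). Reading off the sorted break points: {-7, -4, 1, 7}.
Verification: at each break x_0, at least two indices attain the minimum of min_i(a_i + i · x_0).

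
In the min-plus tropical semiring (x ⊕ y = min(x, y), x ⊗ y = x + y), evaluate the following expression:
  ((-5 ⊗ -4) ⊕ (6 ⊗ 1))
((-5 ⊗ -4) ⊕ (6 ⊗ 1)) = -9

Expand innermost to outermost. Recall ⊕ takes the minimum of its arguments and ⊗ takes their sum. Working out the expression ((-5 ⊗ -4) ⊕ (6 ⊗ 1)) gives -9.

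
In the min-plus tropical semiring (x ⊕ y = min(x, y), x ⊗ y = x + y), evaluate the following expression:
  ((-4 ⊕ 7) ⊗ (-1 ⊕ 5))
((-4 ⊕ 7) ⊗ (-1 ⊕ 5)) = -5

Expand innermost to outermost. Recall ⊕ takes the minimum of its arguments and ⊗ takes their sum. Working out the expression ((-4 ⊕ 7) ⊗ (-1 ⊕ 5)) gives -5.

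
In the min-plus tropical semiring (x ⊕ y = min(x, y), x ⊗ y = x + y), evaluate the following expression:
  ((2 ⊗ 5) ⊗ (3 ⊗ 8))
((2 ⊗ 5) ⊗ (3 ⊗ 8)) = 18

Expand innermost to outermost. Recall ⊕ takes the minimum of its arguments and ⊗ takes their sum. Working out the expression ((2 ⊗ 5) ⊗ (3 ⊗ 8)) gives 18.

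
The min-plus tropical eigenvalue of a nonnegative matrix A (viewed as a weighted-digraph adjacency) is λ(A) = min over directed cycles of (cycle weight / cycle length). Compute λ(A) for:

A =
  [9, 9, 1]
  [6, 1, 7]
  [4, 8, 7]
λ(A) = 1

Enumerate directed cycles and compute their means (weight / length). Sample:
  cycle 0 → 0: weight = 9, length = 1, mean = 9/1 ≈ 9.000
  cycle 1 → 1: weight = 1, length = 1, mean = 1/1 ≈ 1.000
  cycle 2 → 2: weight = 7, length = 1, mean = 7/1 ≈ 7.000
  cycle 0 → 1 → 0: weight = 15, length = 2, mean = 15/2 ≈ 7.500
  cycle 0 → 2 → 0: weight = 5, length = 2, mean = 5/2 ≈ 2.500
  cycle 1 → 0 → 1: weight = 15, length = 2, mean = 15/2 ≈ 7.500
Minimum mean = 1.000, attained e.g. along the cycle 1 → 1 with weight 1 and length 1. So λ(A) = 1/1 = 1.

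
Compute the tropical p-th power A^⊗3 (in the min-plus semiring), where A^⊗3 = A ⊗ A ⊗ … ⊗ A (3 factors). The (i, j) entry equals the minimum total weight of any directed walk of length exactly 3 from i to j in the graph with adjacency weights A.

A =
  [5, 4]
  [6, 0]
A^⊗3 =
  [10, 4]
  [6, 0]

Each entry (A^⊗3)_ij equals the minimum over all length-3 walks i = v_0 → v_1 → … → v_3 = j of Σ_t A[v_t][v_{t+1}]. For example, for (i, j) = (0, 1) we minimise over 4 possible intermediate vertex sequences; the minimum is 4, attained along the walk 0 → 1 → 1 → 1.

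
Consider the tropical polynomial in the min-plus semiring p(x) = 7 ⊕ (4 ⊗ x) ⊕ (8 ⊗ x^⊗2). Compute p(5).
p(5) = 7

A tropical monomial a ⊗ x^⊗i evaluates to a + i · x. Evaluating each term at x = 5:
  Term 0 contributes 7 + 0 · 5 = 7
  Term 1 contributes 4 + 1 · 5 = 9
  Term 2 contributes 8 + 2 · 5 = 18
p(5) = ⊕ of these = min[7, 9, 18] = 7.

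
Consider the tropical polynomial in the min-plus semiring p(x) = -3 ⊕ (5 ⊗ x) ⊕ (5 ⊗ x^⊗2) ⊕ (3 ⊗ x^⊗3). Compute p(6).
p(6) = -3

A tropical monomial a ⊗ x^⊗i evaluates to a + i · x. Evaluating each term at x = 6:
  Term 0 contributes -3 + 0 · 6 = -3
  Term 1 contributes 5 + 1 · 6 = 11
  Term 2 contributes 5 + 2 · 6 = 17
  Term 3 contributes 3 + 3 · 6 = 21
p(6) = ⊕ of these = min[-3, 11, 17, 21] = -3.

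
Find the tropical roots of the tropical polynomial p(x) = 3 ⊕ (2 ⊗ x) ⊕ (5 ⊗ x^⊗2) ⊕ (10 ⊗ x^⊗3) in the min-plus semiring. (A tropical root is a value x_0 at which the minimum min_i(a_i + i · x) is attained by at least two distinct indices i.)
Roots: {-5, -3, 1}

Each tropical root is a break point of the lower envelope of the lines y = a_i + i · x (there are 4 lines, with slopes 0, 1, ..., 3). Only the lines that attain the minimum somewhere contribute to roots; other lines are dominated. Here the surviving (envelope) indices are i = 3, i = 2, i = 1, i = 0.
Intersections between consecutive envelope lines give the roots: for adjacent envelope indices i < j the intersection is x = (a_i − a_j) / (j − i). Reading off the sorted break points: {-5, -3, 1}.
Verification: at each break x_0, at least two indices attain the minimum of min_i(a_i + i · x_0).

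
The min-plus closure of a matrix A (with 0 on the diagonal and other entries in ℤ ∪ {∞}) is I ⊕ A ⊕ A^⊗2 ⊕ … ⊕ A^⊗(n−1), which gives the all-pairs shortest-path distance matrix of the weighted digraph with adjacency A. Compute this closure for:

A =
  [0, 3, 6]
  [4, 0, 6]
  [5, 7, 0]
Closure =
  [0, 3, 6]
  [4, 0, 6]
  [5, 7, 0]

This is the Floyd-Warshall all-pairs shortest-path computation. For each intermediate vertex k = 0, 1, …, 2, update dist[i][j] ← min(dist[i][j], dist[i][k] + dist[k][j]). The final matrix gives, for each (i, j), the minimum total weight of any directed path from i to j (possibly empty when i = j).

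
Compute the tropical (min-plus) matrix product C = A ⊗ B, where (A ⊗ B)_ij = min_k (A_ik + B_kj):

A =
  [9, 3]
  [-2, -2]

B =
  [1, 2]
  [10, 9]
A ⊗ B =
  [10, 11]
  [-1, 0]

Apply the min-plus product entry-by-entry:
  C[0][0] = min over k of (A[0][0] + B[0][0] = 9 + 1 = 10, A[0][1] + B[1][0] = 3 + 10 = 13) = 10 (attained at k = 0)
  C[0][1] = min over k of (A[0][0] + B[0][1] = 9 + 2 = 11, A[0][1] + B[1][1] = 3 + 9 = 12) = 11 (attained at k = 0)
  C[1][0] = min over k of (A[1][0] + B[0][0] = -2 + 1 = -1, A[1][1] + B[1][0] = -2 + 10 = 8) = -1 (attained at k = 0)
  C[1][1] = min over k of (A[1][0] + B[0][1] = -2 + 2 = 0, A[1][1] + B[1][1] = -2 + 9 = 7) = 0 (attained at k = 0)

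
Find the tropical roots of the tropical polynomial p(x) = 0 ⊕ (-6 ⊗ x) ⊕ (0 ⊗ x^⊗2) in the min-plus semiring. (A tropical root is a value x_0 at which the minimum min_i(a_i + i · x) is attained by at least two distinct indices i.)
Roots: {-6, 6}

Each tropical root is a break point of the lower envelope of the lines y = a_i + i · x (there are 3 lines, with slopes 0, 1, ..., 2). Only the lines that attain the minimum somewhere contribute to roots; other lines are dominated. Here the surviving (envelope) indices are i = 2, i = 1, i = 0.
Intersections between consecutive envelope lines give the roots: for adjacent envelope indices i < j the intersection is x = (a_i − a_j) / (j − i). Reading off the sorted break points: {-6, 6}.
Verification: at each break x_0, at least two indices attain the minimum of min_i(a_i + i · x_0).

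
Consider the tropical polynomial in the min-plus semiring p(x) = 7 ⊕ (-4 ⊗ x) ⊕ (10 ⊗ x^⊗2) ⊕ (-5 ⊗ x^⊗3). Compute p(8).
p(8) = 4

A tropical monomial a ⊗ x^⊗i evaluates to a + i · x. Evaluating each term at x = 8:
  Term 0 contributes 7 + 0 · 8 = 7
  Term 1 contributes -4 + 1 · 8 = 4
  Term 2 contributes 10 + 2 · 8 = 26
  Term 3 contributes -5 + 3 · 8 = 19
p(8) = ⊕ of these = min[7, 4, 26, 19] = 4.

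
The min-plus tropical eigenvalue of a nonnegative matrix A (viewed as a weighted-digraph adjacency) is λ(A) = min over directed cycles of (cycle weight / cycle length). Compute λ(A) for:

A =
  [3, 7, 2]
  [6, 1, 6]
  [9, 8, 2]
λ(A) = 1

Enumerate directed cycles and compute their means (weight / length). Sample:
  cycle 0 → 0: weight = 3, length = 1, mean = 3/1 ≈ 3.000
  cycle 1 → 1: weight = 1, length = 1, mean = 1/1 ≈ 1.000
  cycle 2 → 2: weight = 2, length = 1, mean = 2/1 ≈ 2.000
  cycle 0 → 1 → 0: weight = 13, length = 2, mean = 13/2 ≈ 6.500
  cycle 0 → 2 → 0: weight = 11, length = 2, mean = 11/2 ≈ 5.500
  cycle 1 → 0 → 1: weight = 13, length = 2, mean = 13/2 ≈ 6.500
Minimum mean = 1.000, attained e.g. along the cycle 1 → 1 with weight 1 and length 1. So λ(A) = 1/1 = 1.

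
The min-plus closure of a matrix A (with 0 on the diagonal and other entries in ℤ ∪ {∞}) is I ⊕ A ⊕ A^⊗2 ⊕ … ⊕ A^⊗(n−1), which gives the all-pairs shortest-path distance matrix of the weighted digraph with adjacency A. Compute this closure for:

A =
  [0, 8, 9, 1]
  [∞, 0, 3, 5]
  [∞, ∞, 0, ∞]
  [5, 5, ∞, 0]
Closure =
  [0, 6, 9, 1]
  [10, 0, 3, 5]
  [∞, ∞, 0, ∞]
  [5, 5, 8, 0]

This is the Floyd-Warshall all-pairs shortest-path computation. For each intermediate vertex k = 0, 1, …, 3, update dist[i][j] ← min(dist[i][j], dist[i][k] + dist[k][j]). The final matrix gives, for each (i, j), the minimum total weight of any directed path from i to j (possibly empty when i = j).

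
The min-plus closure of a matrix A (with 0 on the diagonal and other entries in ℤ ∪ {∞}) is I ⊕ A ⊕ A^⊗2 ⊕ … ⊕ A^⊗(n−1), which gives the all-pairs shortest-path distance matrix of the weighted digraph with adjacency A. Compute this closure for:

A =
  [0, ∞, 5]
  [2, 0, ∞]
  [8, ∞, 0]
Closure =
  [0, ∞, 5]
  [2, 0, 7]
  [8, ∞, 0]

This is the Floyd-Warshall all-pairs shortest-path computation. For each intermediate vertex k = 0, 1, …, 2, update dist[i][j] ← min(dist[i][j], dist[i][k] + dist[k][j]). The final matrix gives, for each (i, j), the minimum total weight of any directed path from i to j (possibly empty when i = j).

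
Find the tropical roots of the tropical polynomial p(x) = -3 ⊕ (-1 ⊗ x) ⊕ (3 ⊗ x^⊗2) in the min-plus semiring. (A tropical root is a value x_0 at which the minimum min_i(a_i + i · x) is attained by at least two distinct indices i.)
Roots: {-4, -2}

Each tropical root is a break point of the lower envelope of the lines y = a_i + i · x (there are 3 lines, with slopes 0, 1, ..., 2). Only the lines that attain the minimum somewhere contribute to roots; other lines are dominated. Here the surviving (envelope) indices are i = 2, i = 1, i = 0.
Intersections between consecutive envelope lines give the roots: for adjacent envelope indices i < j the intersection is x = (a_i − a_j) / (j − i). Reading off the sorted break points: {-4, -2}.
Verification: at each break x_0, at least two indices attain the minimum of min_i(a_i + i · x_0).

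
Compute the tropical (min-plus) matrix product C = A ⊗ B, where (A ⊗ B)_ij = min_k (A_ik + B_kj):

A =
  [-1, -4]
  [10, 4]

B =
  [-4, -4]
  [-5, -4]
A ⊗ B =
  [-9, -8]
  [-1, 0]

Apply the min-plus product entry-by-entry:
  C[0][0] = min over k of (A[0][0] + B[0][0] = -1 + -4 = -5, A[0][1] + B[1][0] = -4 + -5 = -9) = -9 (attained at k = 1)
  C[0][1] = min over k of (A[0][0] + B[0][1] = -1 + -4 = -5, A[0][1] + B[1][1] = -4 + -4 = -8) = -8 (attained at k = 1)
  C[1][0] = min over k of (A[1][0] + B[0][0] = 10 + -4 = 6, A[1][1] + B[1][0] = 4 + -5 = -1) = -1 (attained at k = 1)
  C[1][1] = min over k of (A[1][0] + B[0][1] = 10 + -4 = 6, A[1][1] + B[1][1] = 4 + -4 = 0) = 0 (attained at k = 1)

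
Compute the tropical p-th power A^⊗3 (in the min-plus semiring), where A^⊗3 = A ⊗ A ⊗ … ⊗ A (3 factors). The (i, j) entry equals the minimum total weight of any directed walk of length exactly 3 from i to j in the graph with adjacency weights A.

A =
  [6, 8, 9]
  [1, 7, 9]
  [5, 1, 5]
A^⊗3 =
  [11, 15, 18]
  [10, 11, 15]
  [7, 10, 11]

Each entry (A^⊗3)_ij equals the minimum over all length-3 walks i = v_0 → v_1 → … → v_3 = j of Σ_t A[v_t][v_{t+1}]. For example, for (i, j) = (0, 2) we minimise over 9 possible intermediate vertex sequences; the minimum is 18, attained along the walk 0 → 1 → 0 → 2.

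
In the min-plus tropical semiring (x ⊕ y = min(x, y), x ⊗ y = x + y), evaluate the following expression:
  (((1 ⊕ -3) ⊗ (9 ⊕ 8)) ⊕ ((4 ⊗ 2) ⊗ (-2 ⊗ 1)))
(((1 ⊕ -3) ⊗ (9 ⊕ 8)) ⊕ ((4 ⊗ 2) ⊗ (-2 ⊗ 1))) = 5

Expand innermost to outermost. Recall ⊕ takes the minimum of its arguments and ⊗ takes their sum. Working out the expression (((1 ⊕ -3) ⊗ (9 ⊕ 8)) ⊕ ((4 ⊗ 2) ⊗ (-2 ⊗ 1))) gives 5.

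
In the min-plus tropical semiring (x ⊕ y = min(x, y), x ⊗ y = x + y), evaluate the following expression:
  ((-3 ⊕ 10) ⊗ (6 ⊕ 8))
((-3 ⊕ 10) ⊗ (6 ⊕ 8)) = 3

Expand innermost to outermost. Recall ⊕ takes the minimum of its arguments and ⊗ takes their sum. Working out the expression ((-3 ⊕ 10) ⊗ (6 ⊕ 8)) gives 3.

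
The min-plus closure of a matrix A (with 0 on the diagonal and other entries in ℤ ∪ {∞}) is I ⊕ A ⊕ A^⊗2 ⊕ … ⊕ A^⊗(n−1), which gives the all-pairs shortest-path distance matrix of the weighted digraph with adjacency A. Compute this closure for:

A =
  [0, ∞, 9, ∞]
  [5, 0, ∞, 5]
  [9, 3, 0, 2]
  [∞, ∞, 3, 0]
Closure =
  [0, 12, 9, 11]
  [5, 0, 8, 5]
  [8, 3, 0, 2]
  [11, 6, 3, 0]

This is the Floyd-Warshall all-pairs shortest-path computation. For each intermediate vertex k = 0, 1, …, 3, update dist[i][j] ← min(dist[i][j], dist[i][k] + dist[k][j]). The final matrix gives, for each (i, j), the minimum total weight of any directed path from i to j (possibly empty when i = j).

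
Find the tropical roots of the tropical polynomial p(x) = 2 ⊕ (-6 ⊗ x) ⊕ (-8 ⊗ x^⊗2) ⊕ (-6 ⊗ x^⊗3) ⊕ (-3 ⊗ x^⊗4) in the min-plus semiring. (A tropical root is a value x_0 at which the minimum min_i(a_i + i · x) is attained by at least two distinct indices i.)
Roots: {-3, -2, 2, 8}

Each tropical root is a break point of the lower envelope of the lines y = a_i + i · x (there are 5 lines, with slopes 0, 1, ..., 4). Only the lines that attain the minimum somewhere contribute to roots; other lines are dominated. Here the surviving (envelope) indices are i = 4, i = 3, i = 2, i = 1, i = 0.
Intersections between consecutive envelope lines give the roots: for adjacent envelope indices i < j the intersection is x = (a_i − a_j) / (j − i). Reading off the sorted break points: {-3, -2, 2, 8}.
Verification: at each break x_0, at least two indices attain the minimum of min_i(a_i + i · x_0).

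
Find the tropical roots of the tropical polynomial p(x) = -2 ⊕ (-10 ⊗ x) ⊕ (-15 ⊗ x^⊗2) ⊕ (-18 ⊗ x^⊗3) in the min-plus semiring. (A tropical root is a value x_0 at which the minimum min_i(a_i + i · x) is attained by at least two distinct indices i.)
Roots: {3, 5, 8}

Each tropical root is a break point of the lower envelope of the lines y = a_i + i · x (there are 4 lines, with slopes 0, 1, ..., 3). Only the lines that attain the minimum somewhere contribute to roots; other lines are dominated. Here the surviving (envelope) indices are i = 3, i = 2, i = 1, i = 0.
Intersections between consecutive envelope lines give the roots: for adjacent envelope indices i < j the intersection is x = (a_i − a_j) / (j − i). Reading off the sorted break points: {3, 5, 8}.
Verification: at each break x_0, at least two indices attain the minimum of min_i(a_i + i · x_0).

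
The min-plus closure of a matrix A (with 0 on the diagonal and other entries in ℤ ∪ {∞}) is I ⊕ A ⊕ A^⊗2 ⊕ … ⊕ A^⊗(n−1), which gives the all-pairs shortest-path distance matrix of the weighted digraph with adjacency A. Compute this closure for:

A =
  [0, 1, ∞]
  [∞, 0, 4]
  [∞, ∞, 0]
Closure =
  [0, 1, 5]
  [∞, 0, 4]
  [∞, ∞, 0]

This is the Floyd-Warshall all-pairs shortest-path computation. For each intermediate vertex k = 0, 1, …, 2, update dist[i][j] ← min(dist[i][j], dist[i][k] + dist[k][j]). The final matrix gives, for each (i, j), the minimum total weight of any directed path from i to j (possibly empty when i = j).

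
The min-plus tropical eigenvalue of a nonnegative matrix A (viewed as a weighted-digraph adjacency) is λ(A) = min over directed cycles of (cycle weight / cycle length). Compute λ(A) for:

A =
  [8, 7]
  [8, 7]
λ(A) = 7

Enumerate directed cycles and compute their means (weight / length). Sample:
  cycle 0 → 0: weight = 8, length = 1, mean = 8/1 ≈ 8.000
  cycle 1 → 1: weight = 7, length = 1, mean = 7/1 ≈ 7.000
  cycle 0 → 1 → 0: weight = 15, length = 2, mean = 15/2 ≈ 7.500
  cycle 1 → 0 → 1: weight = 15, length = 2, mean = 15/2 ≈ 7.500
Minimum mean = 7.000, attained e.g. along the cycle 1 → 1 with weight 7 and length 1. So λ(A) = 7/1 = 7.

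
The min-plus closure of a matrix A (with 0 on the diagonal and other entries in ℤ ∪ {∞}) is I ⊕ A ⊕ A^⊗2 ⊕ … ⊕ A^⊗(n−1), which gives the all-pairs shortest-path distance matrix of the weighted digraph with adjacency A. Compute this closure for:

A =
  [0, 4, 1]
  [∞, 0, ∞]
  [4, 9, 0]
Closure =
  [0, 4, 1]
  [∞, 0, ∞]
  [4, 8, 0]

This is the Floyd-Warshall all-pairs shortest-path computation. For each intermediate vertex k = 0, 1, …, 2, update dist[i][j] ← min(dist[i][j], dist[i][k] + dist[k][j]). The final matrix gives, for each (i, j), the minimum total weight of any directed path from i to j (possibly empty when i = j).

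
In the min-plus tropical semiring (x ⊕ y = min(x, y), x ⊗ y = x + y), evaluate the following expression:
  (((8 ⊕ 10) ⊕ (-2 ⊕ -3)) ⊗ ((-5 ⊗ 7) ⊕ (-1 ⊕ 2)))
(((8 ⊕ 10) ⊕ (-2 ⊕ -3)) ⊗ ((-5 ⊗ 7) ⊕ (-1 ⊕ 2))) = -4

Expand innermost to outermost. Recall ⊕ takes the minimum of its arguments and ⊗ takes their sum. Working out the expression (((8 ⊕ 10) ⊕ (-2 ⊕ -3)) ⊗ ((-5 ⊗ 7) ⊕ (-1 ⊕ 2))) gives -4.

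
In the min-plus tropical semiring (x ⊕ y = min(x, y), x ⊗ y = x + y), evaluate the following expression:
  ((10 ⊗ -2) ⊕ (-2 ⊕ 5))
((10 ⊗ -2) ⊕ (-2 ⊕ 5)) = -2

Expand innermost to outermost. Recall ⊕ takes the minimum of its arguments and ⊗ takes their sum. Working out the expression ((10 ⊗ -2) ⊕ (-2 ⊕ 5)) gives -2.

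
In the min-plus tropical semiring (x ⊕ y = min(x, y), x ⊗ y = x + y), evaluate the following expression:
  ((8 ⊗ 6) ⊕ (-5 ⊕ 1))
((8 ⊗ 6) ⊕ (-5 ⊕ 1)) = -5

Expand innermost to outermost. Recall ⊕ takes the minimum of its arguments and ⊗ takes their sum. Working out the expression ((8 ⊗ 6) ⊕ (-5 ⊕ 1)) gives -5.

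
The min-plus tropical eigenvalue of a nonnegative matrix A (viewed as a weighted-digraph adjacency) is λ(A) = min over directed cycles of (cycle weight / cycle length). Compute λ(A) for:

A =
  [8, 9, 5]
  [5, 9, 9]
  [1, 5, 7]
λ(A) = 3

Enumerate directed cycles and compute their means (weight / length). Sample:
  cycle 0 → 0: weight = 8, length = 1, mean = 8/1 ≈ 8.000
  cycle 1 → 1: weight = 9, length = 1, mean = 9/1 ≈ 9.000
  cycle 2 → 2: weight = 7, length = 1, mean = 7/1 ≈ 7.000
  cycle 0 → 1 → 0: weight = 14, length = 2, mean = 14/2 ≈ 7.000
  cycle 0 → 2 → 0: weight = 6, length = 2, mean = 6/2 ≈ 3.000
  cycle 1 → 0 → 1: weight = 14, length = 2, mean = 14/2 ≈ 7.000
Minimum mean = 3.000, attained e.g. along the cycle 0 → 2 → 0 with weight 6 and length 2. So λ(A) = 6/2 = 3.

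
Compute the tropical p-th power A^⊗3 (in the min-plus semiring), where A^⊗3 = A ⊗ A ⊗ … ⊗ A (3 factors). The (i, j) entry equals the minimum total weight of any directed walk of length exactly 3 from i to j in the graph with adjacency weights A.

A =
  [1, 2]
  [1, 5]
A^⊗3 =
  [3, 4]
  [3, 4]

Each entry (A^⊗3)_ij equals the minimum over all length-3 walks i = v_0 → v_1 → … → v_3 = j of Σ_t A[v_t][v_{t+1}]. For example, for (i, j) = (0, 1) we minimise over 4 possible intermediate vertex sequences; the minimum is 4, attained along the walk 0 → 0 → 0 → 1.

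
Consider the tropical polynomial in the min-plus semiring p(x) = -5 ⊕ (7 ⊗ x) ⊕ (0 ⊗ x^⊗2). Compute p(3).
p(3) = -5

A tropical monomial a ⊗ x^⊗i evaluates to a + i · x. Evaluating each term at x = 3:
  Term 0 contributes -5 + 0 · 3 = -5
  Term 1 contributes 7 + 1 · 3 = 10
  Term 2 contributes 0 + 2 · 3 = 6
p(3) = ⊕ of these = min[-5, 10, 6] = -5.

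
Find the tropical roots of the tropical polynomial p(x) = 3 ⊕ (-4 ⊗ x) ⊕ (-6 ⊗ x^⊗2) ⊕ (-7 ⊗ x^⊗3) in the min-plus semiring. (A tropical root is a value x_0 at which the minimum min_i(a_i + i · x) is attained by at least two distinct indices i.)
Roots: {1, 2, 7}

Each tropical root is a break point of the lower envelope of the lines y = a_i + i · x (there are 4 lines, with slopes 0, 1, ..., 3). Only the lines that attain the minimum somewhere contribute to roots; other lines are dominated. Here the surviving (envelope) indices are i = 3, i = 2, i = 1, i = 0.
Intersections between consecutive envelope lines give the roots: for adjacent envelope indices i < j the intersection is x = (a_i − a_j) / (j − i). Reading off the sorted break points: {1, 2, 7}.
Verification: at each break x_0, at least two indices attain the minimum of min_i(a_i + i · x_0).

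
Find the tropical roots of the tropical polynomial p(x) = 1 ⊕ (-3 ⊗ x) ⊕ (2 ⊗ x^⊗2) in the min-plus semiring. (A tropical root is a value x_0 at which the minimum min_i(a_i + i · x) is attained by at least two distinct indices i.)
Roots: {-5, 4}

Each tropical root is a break point of the lower envelope of the lines y = a_i + i · x (there are 3 lines, with slopes 0, 1, ..., 2). Only the lines that attain the minimum somewhere contribute to roots; other lines are dominated. Here the surviving (envelope) indices are i = 2, i = 1, i = 0.
Intersections between consecutive envelope lines give the roots: for adjacent envelope indices i < j the intersection is x = (a_i − a_j) / (j − i). Reading off the sorted break points: {-5, 4}.
Verification: at each break x_0, at least two indices attain the minimum of min_i(a_i + i · x_0).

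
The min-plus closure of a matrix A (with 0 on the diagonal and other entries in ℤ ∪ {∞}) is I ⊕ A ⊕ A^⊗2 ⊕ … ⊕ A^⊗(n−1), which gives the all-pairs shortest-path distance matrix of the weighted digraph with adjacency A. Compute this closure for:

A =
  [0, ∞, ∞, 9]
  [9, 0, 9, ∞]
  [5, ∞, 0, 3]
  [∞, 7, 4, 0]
Closure =
  [0, 16, 13, 9]
  [9, 0, 9, 12]
  [5, 10, 0, 3]
  [9, 7, 4, 0]

This is the Floyd-Warshall all-pairs shortest-path computation. For each intermediate vertex k = 0, 1, …, 3, update dist[i][j] ← min(dist[i][j], dist[i][k] + dist[k][j]). The final matrix gives, for each (i, j), the minimum total weight of any directed path from i to j (possibly empty when i = j).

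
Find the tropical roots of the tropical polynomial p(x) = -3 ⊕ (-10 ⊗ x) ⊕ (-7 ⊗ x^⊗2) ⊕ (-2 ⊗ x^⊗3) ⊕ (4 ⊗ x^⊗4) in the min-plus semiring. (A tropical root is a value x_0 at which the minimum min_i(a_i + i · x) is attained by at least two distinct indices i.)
Roots: {-6, -5, -3, 7}

Each tropical root is a break point of the lower envelope of the lines y = a_i + i · x (there are 5 lines, with slopes 0, 1, ..., 4). Only the lines that attain the minimum somewhere contribute to roots; other lines are dominated. Here the surviving (envelope) indices are i = 4, i = 3, i = 2, i = 1, i = 0.
Intersections between consecutive envelope lines give the roots: for adjacent envelope indices i < j the intersection is x = (a_i − a_j) / (j − i). Reading off the sorted break points: {-6, -5, -3, 7}.
Verification: at each break x_0, at least two indices attain the minimum of min_i(a_i + i · x_0).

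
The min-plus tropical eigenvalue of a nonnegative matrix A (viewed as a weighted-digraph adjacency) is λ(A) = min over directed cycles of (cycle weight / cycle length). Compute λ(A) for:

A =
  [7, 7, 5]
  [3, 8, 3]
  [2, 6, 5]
λ(A) = 7/2

Enumerate directed cycles and compute their means (weight / length). Sample:
  cycle 0 → 0: weight = 7, length = 1, mean = 7/1 ≈ 7.000
  cycle 1 → 1: weight = 8, length = 1, mean = 8/1 ≈ 8.000
  cycle 2 → 2: weight = 5, length = 1, mean = 5/1 ≈ 5.000
  cycle 0 → 1 → 0: weight = 10, length = 2, mean = 10/2 ≈ 5.000
  cycle 0 → 2 → 0: weight = 7, length = 2, mean = 7/2 ≈ 3.500
  cycle 1 → 0 → 1: weight = 10, length = 2, mean = 10/2 ≈ 5.000
Minimum mean = 3.500, attained e.g. along the cycle 0 → 2 → 0 with weight 7 and length 2. So λ(A) = 7/2 = 7/2.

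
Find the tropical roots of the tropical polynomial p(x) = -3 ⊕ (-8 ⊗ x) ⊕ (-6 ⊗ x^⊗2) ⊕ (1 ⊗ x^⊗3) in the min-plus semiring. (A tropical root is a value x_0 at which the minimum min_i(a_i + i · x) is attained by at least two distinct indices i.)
Roots: {-7, -2, 5}

Each tropical root is a break point of the lower envelope of the lines y = a_i + i · x (there are 4 lines, with slopes 0, 1, ..., 3). Only the lines that attain the minimum somewhere contribute to roots; other lines are dominated. Here the surviving (envelope) indices are i = 3, i = 2, i = 1, i = 0.
Intersections between consecutive envelope lines give the roots: for adjacent envelope indices i < j the intersection is x = (a_i − a_j) / (j − i). Reading off the sorted break points: {-7, -2, 5}.
Verification: at each break x_0, at least two indices attain the minimum of min_i(a_i + i · x_0).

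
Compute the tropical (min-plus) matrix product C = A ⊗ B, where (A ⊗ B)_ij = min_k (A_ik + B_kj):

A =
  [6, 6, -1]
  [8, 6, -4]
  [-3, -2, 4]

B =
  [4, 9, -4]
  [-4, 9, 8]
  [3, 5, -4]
A ⊗ B =
  [2, 4, -5]
  [-1, 1, -8]
  [-6, 6, -7]

Apply the min-plus product entry-by-entry:
  C[0][0] = min over k of (A[0][0] + B[0][0] = 6 + 4 = 10, A[0][1] + B[1][0] = 6 + -4 = 2, A[0][2] + B[2][0] = -1 + 3 = 2) = 2 (attained at k = 1)
  C[0][1] = min over k of (A[0][0] + B[0][1] = 6 + 9 = 15, A[0][1] + B[1][1] = 6 + 9 = 15, A[0][2] + B[2][1] = -1 + 5 = 4) = 4 (attained at k = 2)
  C[0][2] = min over k of (A[0][0] + B[0][2] = 6 + -4 = 2, A[0][1] + B[1][2] = 6 + 8 = 14, A[0][2] + B[2][2] = -1 + -4 = -5) = -5 (attained at k = 2)
  C[1][0] = min over k of (A[1][0] + B[0][0] = 8 + 4 = 12, A[1][1] + B[1][0] = 6 + -4 = 2, A[1][2] + B[2][0] = -4 + 3 = -1) = -1 (attained at k = 2)
  C[1][1] = min over k of (A[1][0] + B[0][1] = 8 + 9 = 17, A[1][1] + B[1][1] = 6 + 9 = 15, A[1][2] + B[2][1] = -4 + 5 = 1) = 1 (attained at k = 2)
  C[1][2] = min over k of (A[1][0] + B[0][2] = 8 + -4 = 4, A[1][1] + B[1][2] = 6 + 8 = 14, A[1][2] + B[2][2] = -4 + -4 = -8) = -8 (attained at k = 2)
  C[2][0] = min over k of (A[2][0] + B[0][0] = -3 + 4 = 1, A[2][1] + B[1][0] = -2 + -4 = -6, A[2][2] + B[2][0] = 4 + 3 = 7) = -6 (attained at k = 1)
  C[2][1] = min over k of (A[2][0] + B[0][1] = -3 + 9 = 6, A[2][1] + B[1][1] = -2 + 9 = 7, A[2][2] + B[2][1] = 4 + 5 = 9) = 6 (attained at k = 0)
  C[2][2] = min over k of (A[2][0] + B[0][2] = -3 + -4 = -7, A[2][1] + B[1][2] = -2 + 8 = 6, A[2][2] + B[2][2] = 4 + -4 = 0) = -7 (attained at k = 0)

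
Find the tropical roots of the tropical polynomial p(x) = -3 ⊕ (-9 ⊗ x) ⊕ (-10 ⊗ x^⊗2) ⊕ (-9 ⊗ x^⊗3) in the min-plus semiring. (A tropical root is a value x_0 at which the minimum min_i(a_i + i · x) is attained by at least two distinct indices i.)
Roots: {-1, 1, 6}

Each tropical root is a break point of the lower envelope of the lines y = a_i + i · x (there are 4 lines, with slopes 0, 1, ..., 3). Only the lines that attain the minimum somewhere contribute to roots; other lines are dominated. Here the surviving (envelope) indices are i = 3, i = 2, i = 1, i = 0.
Intersections between consecutive envelope lines give the roots: for adjacent envelope indices i < j the intersection is x = (a_i − a_j) / (j − i). Reading off the sorted break points: {-1, 1, 6}.
Verification: at each break x_0, at least two indices attain the minimum of min_i(a_i + i · x_0).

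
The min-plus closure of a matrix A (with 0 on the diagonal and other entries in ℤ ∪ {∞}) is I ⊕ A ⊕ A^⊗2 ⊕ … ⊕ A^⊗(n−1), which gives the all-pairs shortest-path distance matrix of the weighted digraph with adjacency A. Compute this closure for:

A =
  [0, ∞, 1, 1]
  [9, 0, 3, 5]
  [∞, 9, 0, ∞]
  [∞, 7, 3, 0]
Closure =
  [0, 8, 1, 1]
  [9, 0, 3, 5]
  [18, 9, 0, 14]
  [16, 7, 3, 0]

This is the Floyd-Warshall all-pairs shortest-path computation. For each intermediate vertex k = 0, 1, …, 3, update dist[i][j] ← min(dist[i][j], dist[i][k] + dist[k][j]). The final matrix gives, for each (i, j), the minimum total weight of any directed path from i to j (possibly empty when i = j).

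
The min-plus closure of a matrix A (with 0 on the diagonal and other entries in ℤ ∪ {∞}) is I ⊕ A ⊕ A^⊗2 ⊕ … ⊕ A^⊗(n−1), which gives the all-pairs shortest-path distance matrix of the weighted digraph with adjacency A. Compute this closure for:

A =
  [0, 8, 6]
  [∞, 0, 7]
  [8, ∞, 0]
Closure =
  [0, 8, 6]
  [15, 0, 7]
  [8, 16, 0]

This is the Floyd-Warshall all-pairs shortest-path computation. For each intermediate vertex k = 0, 1, …, 2, update dist[i][j] ← min(dist[i][j], dist[i][k] + dist[k][j]). The final matrix gives, for each (i, j), the minimum total weight of any directed path from i to j (possibly empty when i = j).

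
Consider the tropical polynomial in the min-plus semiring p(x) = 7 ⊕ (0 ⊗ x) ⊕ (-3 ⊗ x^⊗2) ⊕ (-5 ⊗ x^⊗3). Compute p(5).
p(5) = 5

A tropical monomial a ⊗ x^⊗i evaluates to a + i · x. Evaluating each term at x = 5:
  Term 0 contributes 7 + 0 · 5 = 7
  Term 1 contributes 0 + 1 · 5 = 5
  Term 2 contributes -3 + 2 · 5 = 7
  Term 3 contributes -5 + 3 · 5 = 10
p(5) = ⊕ of these = min[7, 5, 7, 10] = 5.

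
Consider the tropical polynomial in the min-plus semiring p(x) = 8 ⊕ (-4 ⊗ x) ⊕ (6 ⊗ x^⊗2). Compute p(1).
p(1) = -3

A tropical monomial a ⊗ x^⊗i evaluates to a + i · x. Evaluating each term at x = 1:
  Term 0 contributes 8 + 0 · 1 = 8
  Term 1 contributes -4 + 1 · 1 = -3
  Term 2 contributes 6 + 2 · 1 = 8
p(1) = ⊕ of these = min[8, -3, 8] = -3.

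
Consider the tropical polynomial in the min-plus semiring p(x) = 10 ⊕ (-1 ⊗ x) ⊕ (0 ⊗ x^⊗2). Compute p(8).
p(8) = 7

A tropical monomial a ⊗ x^⊗i evaluates to a + i · x. Evaluating each term at x = 8:
  Term 0 contributes 10 + 0 · 8 = 10
  Term 1 contributes -1 + 1 · 8 = 7
  Term 2 contributes 0 + 2 · 8 = 16
p(8) = ⊕ of these = min[10, 7, 16] = 7.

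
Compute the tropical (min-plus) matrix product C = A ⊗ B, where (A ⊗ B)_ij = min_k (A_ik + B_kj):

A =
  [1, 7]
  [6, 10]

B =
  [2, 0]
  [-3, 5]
A ⊗ B =
  [3, 1]
  [7, 6]

Apply the min-plus product entry-by-entry:
  C[0][0] = min over k of (A[0][0] + B[0][0] = 1 + 2 = 3, A[0][1] + B[1][0] = 7 + -3 = 4) = 3 (attained at k = 0)
  C[0][1] = min over k of (A[0][0] + B[0][1] = 1 + 0 = 1, A[0][1] + B[1][1] = 7 + 5 = 12) = 1 (attained at k = 0)
  C[1][0] = min over k of (A[1][0] + B[0][0] = 6 + 2 = 8, A[1][1] + B[1][0] = 10 + -3 = 7) = 7 (attained at k = 1)
  C[1][1] = min over k of (A[1][0] + B[0][1] = 6 + 0 = 6, A[1][1] + B[1][1] = 10 + 5 = 15) = 6 (attained at k = 0)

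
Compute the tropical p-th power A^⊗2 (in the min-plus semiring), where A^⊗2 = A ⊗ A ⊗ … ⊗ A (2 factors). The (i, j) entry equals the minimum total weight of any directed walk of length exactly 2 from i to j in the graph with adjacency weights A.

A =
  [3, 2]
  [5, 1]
A^⊗2 =
  [6, 3]
  [6, 2]

Each entry (A^⊗2)_ij equals the minimum over all length-2 walks i = v_0 → v_1 → … → v_2 = j of Σ_t A[v_t][v_{t+1}]. For example, for (i, j) = (0, 1) we minimise over 2 possible intermediate vertex sequences; the minimum is 3, attained along the walk 0 → 1 → 1.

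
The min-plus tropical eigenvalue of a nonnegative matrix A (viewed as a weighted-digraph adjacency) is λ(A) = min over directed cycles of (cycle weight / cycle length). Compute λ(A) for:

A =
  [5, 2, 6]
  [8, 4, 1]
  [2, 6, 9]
λ(A) = 5/3

Enumerate directed cycles and compute their means (weight / length). Sample:
  cycle 0 → 0: weight = 5, length = 1, mean = 5/1 ≈ 5.000
  cycle 1 → 1: weight = 4, length = 1, mean = 4/1 ≈ 4.000
  cycle 2 → 2: weight = 9, length = 1, mean = 9/1 ≈ 9.000
  cycle 0 → 1 → 0: weight = 10, length = 2, mean = 10/2 ≈ 5.000
  cycle 0 → 2 → 0: weight = 8, length = 2, mean = 8/2 ≈ 4.000
  cycle 1 → 0 → 1: weight = 10, length = 2, mean = 10/2 ≈ 5.000
Minimum mean = 1.667, attained e.g. along the cycle 0 → 1 → 2 → 0 with weight 5 and length 3. So λ(A) = 5/3 = 5/3.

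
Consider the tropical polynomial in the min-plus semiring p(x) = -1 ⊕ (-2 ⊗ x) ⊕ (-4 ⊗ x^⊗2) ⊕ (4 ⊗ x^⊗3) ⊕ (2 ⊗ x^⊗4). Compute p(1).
p(1) = -2

A tropical monomial a ⊗ x^⊗i evaluates to a + i · x. Evaluating each term at x = 1:
  Term 0 contributes -1 + 0 · 1 = -1
  Term 1 contributes -2 + 1 · 1 = -1
  Term 2 contributes -4 + 2 · 1 = -2
  Term 3 contributes 4 + 3 · 1 = 7
  Term 4 contributes 2 + 4 · 1 = 6
p(1) = ⊕ of these = min[-1, -1, -2, 7, 6] = -2.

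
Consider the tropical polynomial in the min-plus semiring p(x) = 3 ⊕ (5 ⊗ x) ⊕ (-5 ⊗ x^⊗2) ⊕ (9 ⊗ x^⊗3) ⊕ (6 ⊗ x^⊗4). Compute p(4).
p(4) = 3

A tropical monomial a ⊗ x^⊗i evaluates to a + i · x. Evaluating each term at x = 4:
  Term 0 contributes 3 + 0 · 4 = 3
  Term 1 contributes 5 + 1 · 4 = 9
  Term 2 contributes -5 + 2 · 4 = 3
  Term 3 contributes 9 + 3 · 4 = 21
  Term 4 contributes 6 + 4 · 4 = 22
p(4) = ⊕ of these = min[3, 9, 3, 21, 22] = 3.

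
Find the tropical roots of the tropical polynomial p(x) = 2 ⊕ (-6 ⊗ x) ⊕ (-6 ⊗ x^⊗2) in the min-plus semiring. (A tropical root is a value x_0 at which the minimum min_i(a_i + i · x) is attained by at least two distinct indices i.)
Roots: {0, 8}

Each tropical root is a break point of the lower envelope of the lines y = a_i + i · x (there are 3 lines, with slopes 0, 1, ..., 2). Only the lines that attain the minimum somewhere contribute to roots; other lines are dominated. Here the surviving (envelope) indices are i = 2, i = 1, i = 0.
Intersections between consecutive envelope lines give the roots: for adjacent envelope indices i < j the intersection is x = (a_i − a_j) / (j − i). Reading off the sorted break points: {0, 8}.
Verification: at each break x_0, at least two indices attain the minimum of min_i(a_i + i · x_0).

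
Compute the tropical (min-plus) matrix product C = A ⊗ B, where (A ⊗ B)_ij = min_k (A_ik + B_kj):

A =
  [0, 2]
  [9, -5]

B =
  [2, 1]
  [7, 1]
A ⊗ B =
  [2, 1]
  [2, -4]

Apply the min-plus product entry-by-entry:
  C[0][0] = min over k of (A[0][0] + B[0][0] = 0 + 2 = 2, A[0][1] + B[1][0] = 2 + 7 = 9) = 2 (attained at k = 0)
  C[0][1] = min over k of (A[0][0] + B[0][1] = 0 + 1 = 1, A[0][1] + B[1][1] = 2 + 1 = 3) = 1 (attained at k = 0)
  C[1][0] = min over k of (A[1][0] + B[0][0] = 9 + 2 = 11, A[1][1] + B[1][0] = -5 + 7 = 2) = 2 (attained at k = 1)
  C[1][1] = min over k of (A[1][0] + B[0][1] = 9 + 1 = 10, A[1][1] + B[1][1] = -5 + 1 = -4) = -4 (attained at k = 1)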